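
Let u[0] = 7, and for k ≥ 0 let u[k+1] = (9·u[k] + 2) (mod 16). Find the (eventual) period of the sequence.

8

u[0] = 7,  u[1] = 1,  u[2] = 11,  u[3] = 5,  u[4] = 15,  u[5] = 9,  u[6] = 3,  u[7] = 13,  u[8] = 7.
Since u[8] = u[0] = 7, the sequence is periodic with period 8.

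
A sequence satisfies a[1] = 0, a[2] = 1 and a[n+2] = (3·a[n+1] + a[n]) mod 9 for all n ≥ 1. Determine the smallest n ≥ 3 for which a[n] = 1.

4

Computing terms: a[1] = 0, a[2] = 1, a[3] = 3, a[4] = 1, a[5] = 6, a[6] = 1, a[7] = 0, a[8] = 1.
The sequence repeats with period 6.
The value 1 first appears (with n ≥ 3) at a[4].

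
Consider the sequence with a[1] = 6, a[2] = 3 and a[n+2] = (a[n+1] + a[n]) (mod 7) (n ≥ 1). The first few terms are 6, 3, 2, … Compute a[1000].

3

a[1] = 6, a[2] = 3, a[3] = 2, a[4] = 5, a[5] = 0, a[6] = 5, a[7] = 5, a[8] = 3, a[9] = 1, a[10] = 4, a[11] = 5, a[12] = 2, a[13] = 0, a[14] = 2, a[15] = 2, a[16] = 4, a[17] = 6, a[18] = 3.
Since (a[17], a[18]) = (a[1], a[2]) = (6, 3) (two consecutive terms determine the rest), the sequence is periodic with period 16.
(1000 - 1) mod 16 = 7, so a[1000] = a[8] = 3.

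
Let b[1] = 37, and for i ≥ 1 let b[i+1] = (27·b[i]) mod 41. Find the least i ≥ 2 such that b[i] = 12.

We have b[1] = 37, b[2] = 15, b[3] = 36, b[4] = 29, b[5] = 4, b[6] = 26, b[7] = 5, b[8] = 12, b[9] = 37.
Since b[9] = b[1] = 37, the sequence is periodic with period 8.
The value 12 first appears (with i ≥ 2) at b[8].

8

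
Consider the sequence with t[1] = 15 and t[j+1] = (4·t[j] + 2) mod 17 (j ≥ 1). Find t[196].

Listing terms: t[1] = 15, t[2] = 11, t[3] = 12, t[4] = 16, t[5] = 15.
Since t[5] = t[1] = 15, the sequence is periodic with period 4.
So t[196] = t[1 + ((196-1) mod 4)] = t[4] = 16.

16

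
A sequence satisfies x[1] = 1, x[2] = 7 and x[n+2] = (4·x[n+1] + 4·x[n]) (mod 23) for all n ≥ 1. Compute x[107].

15

x[1] = 1,  x[2] = 7,  x[3] = 9,  x[4] = 18,  x[5] = 16,  x[6] = 21,  x[7] = 10,  x[8] = 9,  x[9] = 7,  x[10] = 18,  x[11] = 8,  x[12] = 12,  x[13] = 11,  x[14] = 0,  x[15] = 21,  x[16] = 15,  x[17] = 6,  x[18] = 15,  x[19] = 15,  x[20] = 5,  x[21] = 11,  x[22] = 18,  x[23] = 1,  x[24] = 7.
Since (x[23], x[24]) = (x[1], x[2]) = (1, 7) (two consecutive terms determine the rest), the sequence is periodic with period 22.
So x[107] = x[1 + ((107-1) mod 22)] = x[19] = 15.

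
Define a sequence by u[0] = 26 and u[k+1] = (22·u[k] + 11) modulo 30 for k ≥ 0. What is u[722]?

We have u[0] = 26; u[1] = 13; u[2] = 27; u[3] = 5; u[4] = 1; u[5] = 3; u[6] = 17; u[7] = 25; u[8] = 21; u[9] = 23; u[10] = 7; u[11] = 15; u[12] = 11; u[13] = 13.
Since u[13] = u[1] = 13, the sequence is eventually periodic: after a pre-period of length 1 it cycles with period 12.
For k ≥ 1, u[k] depends only on (k - 1) mod 12. (722 - 1) mod 12 = 1, so u[722] = u[2] = 27.

27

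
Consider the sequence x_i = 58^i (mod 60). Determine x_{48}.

We have x_0 = 1; x_1 = 58; x_2 = 4; x_3 = 52; x_4 = 16; x_5 = 28; x_6 = 4.
Since x_6 = x_2 = 4, the sequence is eventually periodic: after a pre-period of length 2 it cycles with period 4.
For i ≥ 2, x_i depends only on (i - 2) mod 4. (48 - 2) mod 4 = 2, so x_{48} = x_4 = 16.

16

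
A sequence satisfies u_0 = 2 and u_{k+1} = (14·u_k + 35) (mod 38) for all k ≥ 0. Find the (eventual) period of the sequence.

u_0 = 2, u_1 = 25, u_2 = 5, u_3 = 29, u_4 = 23, u_5 = 15, u_6 = 17, u_7 = 7, u_8 = 19, u_9 = 35, u_{10} = 31, u_{11} = 13, u_{12} = 27, u_{13} = 33, u_{14} = 3, u_{15} = 1, u_{16} = 11, u_{17} = 37, u_{18} = 21, u_{19} = 25.
Since u_{19} = u_1 = 25, the sequence is eventually periodic: after a pre-period of length 1 it cycles with period 18.

18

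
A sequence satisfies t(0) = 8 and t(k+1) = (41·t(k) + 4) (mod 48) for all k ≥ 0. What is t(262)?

We have t(0) = 8,  t(1) = 44,  t(2) = 32,  t(3) = 20,  t(4) = 8.
Since t(4) = t(0) = 8, the sequence is periodic with period 4.
(262 - 0) mod 4 = 2, so t(262) = t(2) = 32.

32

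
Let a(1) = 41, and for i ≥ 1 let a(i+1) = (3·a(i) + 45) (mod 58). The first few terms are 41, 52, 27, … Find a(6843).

a(1) = 41,  a(2) = 52,  a(3) = 27,  a(4) = 10,  a(5) = 17,  a(6) = 38,  a(7) = 43,  a(8) = 0,  a(9) = 45,  a(10) = 6,  a(11) = 5,  a(12) = 2,  a(13) = 51,  a(14) = 24,  a(15) = 1,  a(16) = 48,  a(17) = 15,  a(18) = 32,  a(19) = 25,  a(20) = 4,  a(21) = 57,  a(22) = 42,  a(23) = 55,  a(24) = 36,  a(25) = 37,  a(26) = 40,  a(27) = 49,  a(28) = 18,  a(29) = 41.
Since a(29) = a(1) = 41, the sequence is periodic with period 28.
(6843 - 1) mod 28 = 10, so a(6843) = a(11) = 5.

5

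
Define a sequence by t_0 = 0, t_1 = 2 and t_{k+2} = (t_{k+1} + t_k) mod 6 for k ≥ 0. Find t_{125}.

4

Listing terms: t_0 = 0,  t_1 = 2,  t_2 = 2,  t_3 = 4,  t_4 = 0,  t_5 = 4,  t_6 = 4,  t_7 = 2,  t_8 = 0,  t_9 = 2.
Since (t_8, t_9) = (t_0, t_1) = (0, 2) (two consecutive terms determine the rest), the sequence is periodic with period 8.
(125 - 0) mod 8 = 5, so t_{125} = t_5 = 4.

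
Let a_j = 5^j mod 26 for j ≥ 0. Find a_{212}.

1

Listing terms: a_0 = 1,  a_1 = 5,  a_2 = 25,  a_3 = 21,  a_4 = 1.
Since a_4 = a_0 = 1, the sequence is periodic with period 4.
So a_{212} = a_{0 + ((212-0) mod 4)} = a_0 = 1.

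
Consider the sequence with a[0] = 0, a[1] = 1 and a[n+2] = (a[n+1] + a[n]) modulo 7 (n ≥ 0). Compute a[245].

Listing terms: a[0] = 0, a[1] = 1, a[2] = 1, a[3] = 2, a[4] = 3, a[5] = 5, a[6] = 1, a[7] = 6, a[8] = 0, a[9] = 6, a[10] = 6, a[11] = 5, a[12] = 4, a[13] = 2, a[14] = 6, a[15] = 1, a[16] = 0, a[17] = 1.
The sequence repeats with period 16.
So a[245] = a[0 + ((245-0) mod 16)] = a[5] = 5.

5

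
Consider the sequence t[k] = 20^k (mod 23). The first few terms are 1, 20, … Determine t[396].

t[0] = 1; t[1] = 20; t[2] = 9; t[3] = 19; t[4] = 12; t[5] = 10; t[6] = 16; t[7] = 21; t[8] = 6; t[9] = 5; t[10] = 8; t[11] = 22; t[12] = 3; t[13] = 14; t[14] = 4; t[15] = 11; t[16] = 13; t[17] = 7; t[18] = 2; t[19] = 17; t[20] = 18; t[21] = 15; t[22] = 1.
The sequence repeats with period 22.
(396 - 0) mod 22 = 0, so t[396] = t[0] = 1.

1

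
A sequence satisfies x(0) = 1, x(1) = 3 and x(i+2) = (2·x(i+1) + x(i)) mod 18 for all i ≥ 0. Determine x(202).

1

Listing terms: x(0) = 1, x(1) = 3, x(2) = 7, x(3) = 17, x(4) = 5, x(5) = 9, x(6) = 5, x(7) = 1, x(8) = 7, x(9) = 15, x(10) = 1, x(11) = 17, x(12) = 17, x(13) = 15, x(14) = 11, x(15) = 1, x(16) = 13, x(17) = 9, x(18) = 13, x(19) = 17, x(20) = 11, x(21) = 3, x(22) = 17, x(23) = 1, x(24) = 1, x(25) = 3.
Since (x(24), x(25)) = (x(0), x(1)) = (1, 3) (two consecutive terms determine the rest), the sequence is periodic with period 24.
So x(202) = x(0 + ((202-0) mod 24)) = x(10) = 1.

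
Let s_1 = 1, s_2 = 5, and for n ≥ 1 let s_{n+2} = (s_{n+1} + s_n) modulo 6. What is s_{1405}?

s_1 = 1,  s_2 = 5,  s_3 = 0,  s_4 = 5,  s_5 = 5,  s_6 = 4,  s_7 = 3,  s_8 = 1,  s_9 = 4,  s_{10} = 5,  s_{11} = 3,  s_{12} = 2,  s_{13} = 5,  s_{14} = 1,  s_{15} = 0,  s_{16} = 1,  s_{17} = 1,  s_{18} = 2,  s_{19} = 3,  s_{20} = 5,  s_{21} = 2,  s_{22} = 1,  s_{23} = 3,  s_{24} = 4,  s_{25} = 1,  s_{26} = 5.
The sequence repeats with period 24.
(1405 - 1) mod 24 = 12, so s_{1405} = s_{13} = 5.

5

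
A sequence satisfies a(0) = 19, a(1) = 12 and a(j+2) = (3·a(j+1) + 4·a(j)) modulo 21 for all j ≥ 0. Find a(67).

Computing terms: a(0) = 19, a(1) = 12, a(2) = 7, a(3) = 6, a(4) = 4, a(5) = 15, a(6) = 19, a(7) = 12.
The sequence repeats with period 6.
So a(67) = a(0 + ((67-0) mod 6)) = a(1) = 12.

12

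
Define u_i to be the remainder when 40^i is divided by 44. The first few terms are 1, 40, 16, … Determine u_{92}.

16

u_0 = 1,  u_1 = 40,  u_2 = 16,  u_3 = 24,  u_4 = 36,  u_5 = 32,  u_6 = 4,  u_7 = 28,  u_8 = 20,  u_9 = 8,  u_{10} = 12,  u_{11} = 40.
Since u_{11} = u_1 = 40, the sequence is eventually periodic: after a pre-period of length 1 it cycles with period 10.
For i ≥ 1, u_i depends only on (i - 1) mod 10. (92 - 1) mod 10 = 1, so u_{92} = u_2 = 16.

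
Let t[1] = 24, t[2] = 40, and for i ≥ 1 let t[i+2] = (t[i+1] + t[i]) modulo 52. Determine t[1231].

t[1] = 24, t[2] = 40, t[3] = 12, t[4] = 0, t[5] = 12, t[6] = 12, t[7] = 24, t[8] = 36, t[9] = 8, t[10] = 44, t[11] = 0, t[12] = 44, t[13] = 44, t[14] = 36, t[15] = 28, t[16] = 12, t[17] = 40, t[18] = 0, t[19] = 40, t[20] = 40, t[21] = 28, t[22] = 16, t[23] = 44, t[24] = 8, t[25] = 0, t[26] = 8, t[27] = 8, t[28] = 16, t[29] = 24, t[30] = 40.
The sequence repeats with period 28.
So t[1231] = t[1 + ((1231-1) mod 28)] = t[27] = 8.

8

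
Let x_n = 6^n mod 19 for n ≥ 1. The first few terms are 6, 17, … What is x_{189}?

Listing terms: x_1 = 6; x_2 = 17; x_3 = 7; x_4 = 4; x_5 = 5; x_6 = 11; x_7 = 9; x_8 = 16; x_9 = 1; x_{10} = 6.
The sequence repeats with period 9.
(189 - 1) mod 9 = 8, so x_{189} = x_9 = 1.

1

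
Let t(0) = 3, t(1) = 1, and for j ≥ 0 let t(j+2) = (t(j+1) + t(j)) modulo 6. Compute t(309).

Computing terms: t(0) = 3,  t(1) = 1,  t(2) = 4,  t(3) = 5,  t(4) = 3,  t(5) = 2,  t(6) = 5,  t(7) = 1,  t(8) = 0,  t(9) = 1,  t(10) = 1,  t(11) = 2,  t(12) = 3,  t(13) = 5,  t(14) = 2,  t(15) = 1,  t(16) = 3,  t(17) = 4,  t(18) = 1,  t(19) = 5,  t(20) = 0,  t(21) = 5,  t(22) = 5,  t(23) = 4,  t(24) = 3,  t(25) = 1.
The sequence repeats with period 24.
So t(309) = t(0 + ((309-0) mod 24)) = t(21) = 5.

5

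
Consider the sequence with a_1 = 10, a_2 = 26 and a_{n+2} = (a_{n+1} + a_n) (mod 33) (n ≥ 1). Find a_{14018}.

Computing terms: a_1 = 10; a_2 = 26; a_3 = 3; a_4 = 29; a_5 = 32; a_6 = 28; a_7 = 27; a_8 = 22; a_9 = 16; a_{10} = 5; a_{11} = 21; a_{12} = 26; a_{13} = 14; a_{14} = 7; a_{15} = 21; a_{16} = 28; a_{17} = 16; a_{18} = 11; a_{19} = 27; a_{20} = 5; a_{21} = 32; a_{22} = 4; a_{23} = 3; a_{24} = 7; a_{25} = 10; a_{26} = 17; a_{27} = 27; a_{28} = 11; a_{29} = 5; a_{30} = 16; a_{31} = 21; a_{32} = 4; a_{33} = 25; a_{34} = 29; a_{35} = 21; a_{36} = 17; a_{37} = 5; a_{38} = 22; a_{39} = 27; a_{40} = 16; a_{41} = 10; a_{42} = 26.
Since (a_{41}, a_{42}) = (a_1, a_2) = (10, 26) (two consecutive terms determine the rest), the sequence is periodic with period 40.
So a_{14018} = a_{1 + ((14018-1) mod 40)} = a_{18} = 11.

11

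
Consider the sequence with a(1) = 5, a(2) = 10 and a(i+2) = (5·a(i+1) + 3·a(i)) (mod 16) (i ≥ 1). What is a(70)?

We have a(1) = 5, a(2) = 10, a(3) = 1, a(4) = 3, a(5) = 2, a(6) = 3, a(7) = 5, a(8) = 2, a(9) = 9, a(10) = 3, a(11) = 10, a(12) = 11, a(13) = 5, a(14) = 10.
The sequence repeats with period 12.
(70 - 1) mod 12 = 9, so a(70) = a(10) = 3.

3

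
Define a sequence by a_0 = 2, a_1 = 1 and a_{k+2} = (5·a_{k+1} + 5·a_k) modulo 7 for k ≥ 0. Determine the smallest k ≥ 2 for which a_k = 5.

12

a_0 = 2, a_1 = 1, a_2 = 1, a_3 = 3, a_4 = 6, a_5 = 3, a_6 = 3, a_7 = 2, a_8 = 4, a_9 = 2, a_{10} = 2, a_{11} = 6, a_{12} = 5, a_{13} = 6, a_{14} = 6, a_{15} = 4, a_{16} = 1, a_{17} = 4, a_{18} = 4, a_{19} = 5, a_{20} = 3, a_{21} = 5, a_{22} = 5, a_{23} = 1, a_{24} = 2, a_{25} = 1.
Since (a_{24}, a_{25}) = (a_0, a_1) = (2, 1) (two consecutive terms determine the rest), the sequence is periodic with period 24.
The value 5 first appears (with k ≥ 2) at a_{12}.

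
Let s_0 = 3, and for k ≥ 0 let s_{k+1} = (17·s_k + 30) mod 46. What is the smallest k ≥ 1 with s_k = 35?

Computing terms: s_0 = 3, s_1 = 35, s_2 = 27, s_3 = 29, s_4 = 17, s_5 = 43, s_6 = 25, s_7 = 41, s_8 = 37, s_9 = 15, s_{10} = 9, s_{11} = 45, s_{12} = 13, s_{13} = 21, s_{14} = 19, s_{15} = 31, s_{16} = 5, s_{17} = 23, s_{18} = 7, s_{19} = 11, s_{20} = 33, s_{21} = 39, s_{22} = 3.
The sequence repeats with period 22.
The value 35 first appears (with k ≥ 1) at s_1.

1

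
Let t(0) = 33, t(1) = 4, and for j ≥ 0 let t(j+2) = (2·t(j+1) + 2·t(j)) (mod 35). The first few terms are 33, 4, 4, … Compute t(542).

Computing terms: t(0) = 33,  t(1) = 4,  t(2) = 4,  t(3) = 16,  t(4) = 5,  t(5) = 7,  t(6) = 24,  t(7) = 27,  t(8) = 32,  t(9) = 13,  t(10) = 20,  t(11) = 31,  t(12) = 32,  t(13) = 21,  t(14) = 1,  t(15) = 9,  t(16) = 20,  t(17) = 23,  t(18) = 16,  t(19) = 8,  t(20) = 13,  t(21) = 7,  t(22) = 5,  t(23) = 24,  t(24) = 23,  t(25) = 24,  t(26) = 24,  t(27) = 26,  t(28) = 30,  t(29) = 7,  t(30) = 4,  t(31) = 22,  t(32) = 17,  t(33) = 8,  t(34) = 15,  t(35) = 11,  t(36) = 17,  t(37) = 21,  t(38) = 6,  t(39) = 19,  t(40) = 15,  t(41) = 33,  t(42) = 26,  t(43) = 13,  t(44) = 8,  t(45) = 7,  t(46) = 30,  t(47) = 4,  t(48) = 33,  t(49) = 4.
Since (t(48), t(49)) = (t(0), t(1)) = (33, 4) (two consecutive terms determine the rest), the sequence is periodic with period 48.
(542 - 0) mod 48 = 14, so t(542) = t(14) = 1.

1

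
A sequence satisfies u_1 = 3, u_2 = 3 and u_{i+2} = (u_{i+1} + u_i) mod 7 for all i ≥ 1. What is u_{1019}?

1

Computing terms: u_1 = 3, u_2 = 3, u_3 = 6, u_4 = 2, u_5 = 1, u_6 = 3, u_7 = 4, u_8 = 0, u_9 = 4, u_{10} = 4, u_{11} = 1, u_{12} = 5, u_{13} = 6, u_{14} = 4, u_{15} = 3, u_{16} = 0, u_{17} = 3, u_{18} = 3.
Since (u_{17}, u_{18}) = (u_1, u_2) = (3, 3) (two consecutive terms determine the rest), the sequence is periodic with period 16.
So u_{1019} = u_{1 + ((1019-1) mod 16)} = u_{11} = 1.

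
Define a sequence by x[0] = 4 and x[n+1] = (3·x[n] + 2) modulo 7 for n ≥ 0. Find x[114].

Computing terms: x[0] = 4, x[1] = 0, x[2] = 2, x[3] = 1, x[4] = 5, x[5] = 3, x[6] = 4.
Since x[6] = x[0] = 4, the sequence is periodic with period 6.
(114 - 0) mod 6 = 0, so x[114] = x[0] = 4.

4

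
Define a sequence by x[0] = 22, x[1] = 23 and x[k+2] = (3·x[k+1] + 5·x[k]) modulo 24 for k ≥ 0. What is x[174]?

14

Computing terms: x[0] = 22; x[1] = 23; x[2] = 11; x[3] = 4; x[4] = 19; x[5] = 5; x[6] = 14; x[7] = 19; x[8] = 7; x[9] = 20; x[10] = 23; x[11] = 1; x[12] = 22; x[13] = 23.
Since (x[12], x[13]) = (x[0], x[1]) = (22, 23) (two consecutive terms determine the rest), the sequence is periodic with period 12.
So x[174] = x[0 + ((174-0) mod 12)] = x[6] = 14.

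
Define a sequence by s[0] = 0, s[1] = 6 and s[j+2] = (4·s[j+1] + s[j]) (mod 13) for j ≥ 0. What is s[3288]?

11

Listing terms: s[0] = 0; s[1] = 6; s[2] = 11; s[3] = 11; s[4] = 3; s[5] = 10; s[6] = 4; s[7] = 0; s[8] = 4; s[9] = 3; s[10] = 3; s[11] = 2; s[12] = 11; s[13] = 7; s[14] = 0; s[15] = 7; s[16] = 2; s[17] = 2; s[18] = 10; s[19] = 3; s[20] = 9; s[21] = 0; s[22] = 9; s[23] = 10; s[24] = 10; s[25] = 11; s[26] = 2; s[27] = 6; s[28] = 0; s[29] = 6.
The sequence repeats with period 28.
(3288 - 0) mod 28 = 12, so s[3288] = s[12] = 11.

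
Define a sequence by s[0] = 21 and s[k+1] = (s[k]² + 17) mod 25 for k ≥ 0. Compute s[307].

s[0] = 21,  s[1] = 8,  s[2] = 6,  s[3] = 3,  s[4] = 1,  s[5] = 18,  s[6] = 16,  s[7] = 23,  s[8] = 21.
Since s[8] = s[0] = 21, the sequence is periodic with period 8.
So s[307] = s[0 + ((307-0) mod 8)] = s[3] = 3.

3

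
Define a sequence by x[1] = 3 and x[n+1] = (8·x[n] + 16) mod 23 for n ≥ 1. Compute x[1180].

14

x[1] = 3, x[2] = 17, x[3] = 14, x[4] = 13, x[5] = 5, x[6] = 10, x[7] = 4, x[8] = 2, x[9] = 9, x[10] = 19, x[11] = 7, x[12] = 3.
The sequence repeats with period 11.
(1180 - 1) mod 11 = 2, so x[1180] = x[3] = 14.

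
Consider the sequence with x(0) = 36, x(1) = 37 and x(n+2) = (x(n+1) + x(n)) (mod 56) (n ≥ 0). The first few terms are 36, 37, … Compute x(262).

x(0) = 36; x(1) = 37; x(2) = 17; x(3) = 54; x(4) = 15; x(5) = 13; x(6) = 28; x(7) = 41; x(8) = 13; x(9) = 54; x(10) = 11; x(11) = 9; x(12) = 20; x(13) = 29; x(14) = 49; x(15) = 22; x(16) = 15; x(17) = 37; x(18) = 52; x(19) = 33; x(20) = 29; x(21) = 6; x(22) = 35; x(23) = 41; x(24) = 20; x(25) = 5; x(26) = 25; x(27) = 30; x(28) = 55; x(29) = 29; x(30) = 28; x(31) = 1; x(32) = 29; x(33) = 30; x(34) = 3; x(35) = 33; x(36) = 36; x(37) = 13; x(38) = 49; x(39) = 6; x(40) = 55; x(41) = 5; x(42) = 4; x(43) = 9; x(44) = 13; x(45) = 22; x(46) = 35; x(47) = 1; x(48) = 36; x(49) = 37.
Since (x(48), x(49)) = (x(0), x(1)) = (36, 37) (two consecutive terms determine the rest), the sequence is periodic with period 48.
(262 - 0) mod 48 = 22, so x(262) = x(22) = 35.

35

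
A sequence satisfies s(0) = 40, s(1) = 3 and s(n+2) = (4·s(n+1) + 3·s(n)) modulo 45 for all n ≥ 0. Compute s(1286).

33

Computing terms: s(0) = 40, s(1) = 3, s(2) = 42, s(3) = 42, s(4) = 24, s(5) = 42, s(6) = 15, s(7) = 6, s(8) = 24, s(9) = 24, s(10) = 33, s(11) = 24, s(12) = 15, s(13) = 42, s(14) = 33, s(15) = 33, s(16) = 6, s(17) = 33, s(18) = 15, s(19) = 24, s(20) = 6, s(21) = 6, s(22) = 42, s(23) = 6, s(24) = 15, s(25) = 33, s(26) = 42, s(27) = 42.
Since (s(26), s(27)) = (s(2), s(3)) = (42, 42) (two consecutive terms determine the rest), the sequence is eventually periodic: after a pre-period of length 2 it cycles with period 24.
For n ≥ 2, s(n) depends only on (n - 2) mod 24. (1286 - 2) mod 24 = 12, so s(1286) = s(14) = 33.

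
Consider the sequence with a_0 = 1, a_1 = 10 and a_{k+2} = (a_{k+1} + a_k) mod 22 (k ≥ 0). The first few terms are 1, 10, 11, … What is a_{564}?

We have a_0 = 1,  a_1 = 10,  a_2 = 11,  a_3 = 21,  a_4 = 10,  a_5 = 9,  a_6 = 19,  a_7 = 6,  a_8 = 3,  a_9 = 9,  a_{10} = 12,  a_{11} = 21,  a_{12} = 11,  a_{13} = 10,  a_{14} = 21,  a_{15} = 9,  a_{16} = 8,  a_{17} = 17,  a_{18} = 3,  a_{19} = 20,  a_{20} = 1,  a_{21} = 21,  a_{22} = 0,  a_{23} = 21,  a_{24} = 21,  a_{25} = 20,  a_{26} = 19,  a_{27} = 17,  a_{28} = 14,  a_{29} = 9,  a_{30} = 1,  a_{31} = 10.
Since (a_{30}, a_{31}) = (a_0, a_1) = (1, 10) (two consecutive terms determine the rest), the sequence is periodic with period 30.
So a_{564} = a_{0 + ((564-0) mod 30)} = a_{24} = 21.

21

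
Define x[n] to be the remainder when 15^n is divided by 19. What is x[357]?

Computing terms: x[0] = 1; x[1] = 15; x[2] = 16; x[3] = 12; x[4] = 9; x[5] = 2; x[6] = 11; x[7] = 13; x[8] = 5; x[9] = 18; x[10] = 4; x[11] = 3; x[12] = 7; x[13] = 10; x[14] = 17; x[15] = 8; x[16] = 6; x[17] = 14; x[18] = 1.
The sequence repeats with period 18.
So x[357] = x[0 + ((357-0) mod 18)] = x[15] = 8.

8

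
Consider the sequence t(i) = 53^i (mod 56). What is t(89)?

37

t(0) = 1; t(1) = 53; t(2) = 9; t(3) = 29; t(4) = 25; t(5) = 37; t(6) = 1.
Since t(6) = t(0) = 1, the sequence is periodic with period 6.
(89 - 0) mod 6 = 5, so t(89) = t(5) = 37.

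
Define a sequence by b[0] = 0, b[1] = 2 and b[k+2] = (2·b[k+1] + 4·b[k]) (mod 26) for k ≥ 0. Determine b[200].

14

b[0] = 0, b[1] = 2, b[2] = 4, b[3] = 16, b[4] = 22, b[5] = 4, b[6] = 18, b[7] = 0, b[8] = 20, b[9] = 14, b[10] = 4, b[11] = 12, b[12] = 14, b[13] = 24, b[14] = 0, b[15] = 18, b[16] = 10, b[17] = 14, b[18] = 16, b[19] = 10, b[20] = 6, b[21] = 0, b[22] = 24, b[23] = 22, b[24] = 10, b[25] = 4, b[26] = 22, b[27] = 8, b[28] = 0, b[29] = 6, b[30] = 12, b[31] = 22, b[32] = 14, b[33] = 12, b[34] = 2, b[35] = 0, b[36] = 8, b[37] = 16, b[38] = 12, b[39] = 10, b[40] = 16, b[41] = 20, b[42] = 0, b[43] = 2.
Since (b[42], b[43]) = (b[0], b[1]) = (0, 2) (two consecutive terms determine the rest), the sequence is periodic with period 42.
So b[200] = b[0 + ((200-0) mod 42)] = b[32] = 14.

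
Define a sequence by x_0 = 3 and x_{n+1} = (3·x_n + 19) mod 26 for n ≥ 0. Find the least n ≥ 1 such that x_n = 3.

We have x_0 = 3; x_1 = 2; x_2 = 25; x_3 = 16; x_4 = 15; x_5 = 12; x_6 = 3.
Since x_6 = x_0 = 3, the sequence is periodic with period 6.
The value 3 next appears (with n ≥ 1) at x_6.

6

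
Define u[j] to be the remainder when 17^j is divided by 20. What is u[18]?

9

We have u[0] = 1, u[1] = 17, u[2] = 9, u[3] = 13, u[4] = 1.
The sequence repeats with period 4.
So u[18] = u[0 + ((18-0) mod 4)] = u[2] = 9.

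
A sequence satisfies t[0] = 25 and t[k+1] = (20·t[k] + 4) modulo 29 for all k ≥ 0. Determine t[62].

17

We have t[0] = 25, t[1] = 11, t[2] = 21, t[3] = 18, t[4] = 16, t[5] = 5, t[6] = 17, t[7] = 25.
The sequence repeats with period 7.
(62 - 0) mod 7 = 6, so t[62] = t[6] = 17.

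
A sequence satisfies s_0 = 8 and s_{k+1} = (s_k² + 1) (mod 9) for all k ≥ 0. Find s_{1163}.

s_0 = 8; s_1 = 2; s_2 = 5; s_3 = 8.
The sequence repeats with period 3.
So s_{1163} = s_{0 + ((1163-0) mod 3)} = s_2 = 5.

5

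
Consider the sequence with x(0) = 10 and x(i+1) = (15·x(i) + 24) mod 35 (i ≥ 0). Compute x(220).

19

Computing terms: x(0) = 10, x(1) = 34, x(2) = 9, x(3) = 19, x(4) = 29, x(5) = 4, x(6) = 14, x(7) = 24, x(8) = 34.
Since x(8) = x(1) = 34, the sequence is eventually periodic: after a pre-period of length 1 it cycles with period 7.
For i ≥ 1, x(i) depends only on (i - 1) mod 7. (220 - 1) mod 7 = 2, so x(220) = x(3) = 19.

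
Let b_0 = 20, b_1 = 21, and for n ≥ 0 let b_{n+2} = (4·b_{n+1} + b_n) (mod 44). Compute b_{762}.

16

We have b_0 = 20,  b_1 = 21,  b_2 = 16,  b_3 = 41,  b_4 = 4,  b_5 = 13,  b_6 = 12,  b_7 = 17,  b_8 = 36,  b_9 = 29,  b_{10} = 20,  b_{11} = 21.
Since (b_{10}, b_{11}) = (b_0, b_1) = (20, 21) (two consecutive terms determine the rest), the sequence is periodic with period 10.
(762 - 0) mod 10 = 2, so b_{762} = b_2 = 16.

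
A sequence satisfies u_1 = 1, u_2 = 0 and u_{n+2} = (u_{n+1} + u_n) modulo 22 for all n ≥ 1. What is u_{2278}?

We have u_1 = 1,  u_2 = 0,  u_3 = 1,  u_4 = 1,  u_5 = 2,  u_6 = 3,  u_7 = 5,  u_8 = 8,  u_9 = 13,  u_{10} = 21,  u_{11} = 12,  u_{12} = 11,  u_{13} = 1,  u_{14} = 12,  u_{15} = 13,  u_{16} = 3,  u_{17} = 16,  u_{18} = 19,  u_{19} = 13,  u_{20} = 10,  u_{21} = 1,  u_{22} = 11,  u_{23} = 12,  u_{24} = 1,  u_{25} = 13,  u_{26} = 14,  u_{27} = 5,  u_{28} = 19,  u_{29} = 2,  u_{30} = 21,  u_{31} = 1,  u_{32} = 0.
Since (u_{31}, u_{32}) = (u_1, u_2) = (1, 0) (two consecutive terms determine the rest), the sequence is periodic with period 30.
(2278 - 1) mod 30 = 27, so u_{2278} = u_{28} = 19.

19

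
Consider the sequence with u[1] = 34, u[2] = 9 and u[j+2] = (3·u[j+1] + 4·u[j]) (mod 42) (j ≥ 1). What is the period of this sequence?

6

We have u[1] = 34; u[2] = 9; u[3] = 37; u[4] = 21; u[5] = 1; u[6] = 3; u[7] = 13; u[8] = 9; u[9] = 37.
Since (u[8], u[9]) = (u[2], u[3]) = (9, 37) (two consecutive terms determine the rest), the sequence is eventually periodic: after a pre-period of length 1 it cycles with period 6.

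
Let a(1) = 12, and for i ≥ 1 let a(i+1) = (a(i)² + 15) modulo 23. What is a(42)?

a(1) = 12,  a(2) = 21,  a(3) = 19,  a(4) = 8,  a(5) = 10,  a(6) = 0,  a(7) = 15,  a(8) = 10.
Since a(8) = a(5) = 10, the sequence is eventually periodic: after a pre-period of length 4 it cycles with period 3.
For i ≥ 5, a(i) depends only on (i - 5) mod 3. (42 - 5) mod 3 = 1, so a(42) = a(6) = 0.

0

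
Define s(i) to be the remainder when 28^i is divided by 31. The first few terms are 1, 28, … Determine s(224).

10

Computing terms: s(0) = 1, s(1) = 28, s(2) = 9, s(3) = 4, s(4) = 19, s(5) = 5, s(6) = 16, s(7) = 14, s(8) = 20, s(9) = 2, s(10) = 25, s(11) = 18, s(12) = 8, s(13) = 7, s(14) = 10, s(15) = 1.
Since s(15) = s(0) = 1, the sequence is periodic with period 15.
(224 - 0) mod 15 = 14, so s(224) = s(14) = 10.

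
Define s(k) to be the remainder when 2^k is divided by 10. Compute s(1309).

2

s(1) = 2, s(2) = 4, s(3) = 8, s(4) = 6, s(5) = 2.
Since s(5) = s(1) = 2, the sequence is periodic with period 4.
So s(1309) = s(1 + ((1309-1) mod 4)) = s(1) = 2.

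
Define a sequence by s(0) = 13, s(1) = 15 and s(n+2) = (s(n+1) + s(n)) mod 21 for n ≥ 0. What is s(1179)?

Listing terms: s(0) = 13,  s(1) = 15,  s(2) = 7,  s(3) = 1,  s(4) = 8,  s(5) = 9,  s(6) = 17,  s(7) = 5,  s(8) = 1,  s(9) = 6,  s(10) = 7,  s(11) = 13,  s(12) = 20,  s(13) = 12,  s(14) = 11,  s(15) = 2,  s(16) = 13,  s(17) = 15.
Since (s(16), s(17)) = (s(0), s(1)) = (13, 15) (two consecutive terms determine the rest), the sequence is periodic with period 16.
So s(1179) = s(0 + ((1179-0) mod 16)) = s(11) = 13.

13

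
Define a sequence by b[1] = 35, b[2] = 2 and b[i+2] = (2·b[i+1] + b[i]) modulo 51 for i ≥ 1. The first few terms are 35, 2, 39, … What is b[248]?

Computing terms: b[1] = 35,  b[2] = 2,  b[3] = 39,  b[4] = 29,  b[5] = 46,  b[6] = 19,  b[7] = 33,  b[8] = 34,  b[9] = 50,  b[10] = 32,  b[11] = 12,  b[12] = 5,  b[13] = 22,  b[14] = 49,  b[15] = 18,  b[16] = 34,  b[17] = 35,  b[18] = 2.
The sequence repeats with period 16.
(248 - 1) mod 16 = 7, so b[248] = b[8] = 34.

34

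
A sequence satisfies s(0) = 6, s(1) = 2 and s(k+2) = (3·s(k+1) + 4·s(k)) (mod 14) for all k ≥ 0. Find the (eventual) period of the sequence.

6

s(0) = 6, s(1) = 2, s(2) = 2, s(3) = 0, s(4) = 8, s(5) = 10, s(6) = 6, s(7) = 2.
Since (s(6), s(7)) = (s(0), s(1)) = (6, 2) (two consecutive terms determine the rest), the sequence is periodic with period 6.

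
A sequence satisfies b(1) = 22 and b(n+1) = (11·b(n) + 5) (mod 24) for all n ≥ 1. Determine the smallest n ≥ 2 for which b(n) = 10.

3

Listing terms: b(1) = 22; b(2) = 7; b(3) = 10; b(4) = 19; b(5) = 22.
Since b(5) = b(1) = 22, the sequence is periodic with period 4.
The value 10 first appears (with n ≥ 2) at b(3).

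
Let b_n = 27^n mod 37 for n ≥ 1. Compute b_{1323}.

Computing terms: b_1 = 27, b_2 = 26, b_3 = 36, b_4 = 10, b_5 = 11, b_6 = 1, b_7 = 27.
Since b_7 = b_1 = 27, the sequence is periodic with period 6.
So b_{1323} = b_{1 + ((1323-1) mod 6)} = b_3 = 36.

36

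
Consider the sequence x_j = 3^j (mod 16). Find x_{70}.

Listing terms: x_0 = 1; x_1 = 3; x_2 = 9; x_3 = 11; x_4 = 1.
The sequence repeats with period 4.
So x_{70} = x_{0 + ((70-0) mod 4)} = x_2 = 9.

9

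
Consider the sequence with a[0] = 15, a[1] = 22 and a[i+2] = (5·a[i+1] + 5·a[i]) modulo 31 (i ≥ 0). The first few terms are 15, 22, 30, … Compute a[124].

24

Computing terms: a[0] = 15, a[1] = 22, a[2] = 30, a[3] = 12, a[4] = 24, a[5] = 25, a[6] = 28, a[7] = 17, a[8] = 8, a[9] = 1, a[10] = 14, a[11] = 13, a[12] = 11, a[13] = 27, a[14] = 4, a[15] = 0, a[16] = 20, a[17] = 7, a[18] = 11, a[19] = 28, a[20] = 9, a[21] = 30, a[22] = 9, a[23] = 9, a[24] = 28, a[25] = 30, a[26] = 11, a[27] = 19, a[28] = 26, a[29] = 8, a[30] = 15, a[31] = 22.
The sequence repeats with period 30.
So a[124] = a[0 + ((124-0) mod 30)] = a[4] = 24.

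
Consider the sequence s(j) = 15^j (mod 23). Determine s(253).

We have s(0) = 1; s(1) = 15; s(2) = 18; s(3) = 17; s(4) = 2; s(5) = 7; s(6) = 13; s(7) = 11; s(8) = 4; s(9) = 14; s(10) = 3; s(11) = 22; s(12) = 8; s(13) = 5; s(14) = 6; s(15) = 21; s(16) = 16; s(17) = 10; s(18) = 12; s(19) = 19; s(20) = 9; s(21) = 20; s(22) = 1.
The sequence repeats with period 22.
So s(253) = s(0 + ((253-0) mod 22)) = s(11) = 22.

22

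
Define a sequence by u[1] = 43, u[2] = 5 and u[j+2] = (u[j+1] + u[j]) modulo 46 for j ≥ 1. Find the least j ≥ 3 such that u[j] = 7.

4

Computing terms: u[1] = 43; u[2] = 5; u[3] = 2; u[4] = 7; u[5] = 9; u[6] = 16; u[7] = 25; u[8] = 41; u[9] = 20; u[10] = 15; u[11] = 35; u[12] = 4; u[13] = 39; u[14] = 43; u[15] = 36; u[16] = 33; u[17] = 23; u[18] = 10; u[19] = 33; u[20] = 43; u[21] = 30; u[22] = 27; u[23] = 11; u[24] = 38; u[25] = 3; u[26] = 41; u[27] = 44; u[28] = 39; u[29] = 37; u[30] = 30; u[31] = 21; u[32] = 5; u[33] = 26; u[34] = 31; u[35] = 11; u[36] = 42; u[37] = 7; u[38] = 3; u[39] = 10; u[40] = 13; u[41] = 23; u[42] = 36; u[43] = 13; u[44] = 3; u[45] = 16; u[46] = 19; u[47] = 35; u[48] = 8; u[49] = 43; u[50] = 5.
The sequence repeats with period 48.
The value 7 first appears (with j ≥ 3) at u[4].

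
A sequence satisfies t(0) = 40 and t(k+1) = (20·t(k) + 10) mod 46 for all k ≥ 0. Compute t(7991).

Computing terms: t(0) = 40; t(1) = 28; t(2) = 18; t(3) = 2; t(4) = 4; t(5) = 44; t(6) = 16; t(7) = 8; t(8) = 32; t(9) = 6; t(10) = 38; t(11) = 34; t(12) = 0; t(13) = 10; t(14) = 26; t(15) = 24; t(16) = 30; t(17) = 12; t(18) = 20; t(19) = 42; t(20) = 22; t(21) = 36; t(22) = 40.
Since t(22) = t(0) = 40, the sequence is periodic with period 22.
So t(7991) = t(0 + ((7991-0) mod 22)) = t(5) = 44.

44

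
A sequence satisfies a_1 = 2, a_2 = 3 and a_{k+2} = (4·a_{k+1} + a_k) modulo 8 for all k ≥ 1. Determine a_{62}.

a_1 = 2,  a_2 = 3,  a_3 = 6,  a_4 = 3,  a_5 = 2,  a_6 = 3.
The sequence repeats with period 4.
(62 - 1) mod 4 = 1, so a_{62} = a_2 = 3.

3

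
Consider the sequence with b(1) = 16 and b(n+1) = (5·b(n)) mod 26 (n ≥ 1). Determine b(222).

2

We have b(1) = 16; b(2) = 2; b(3) = 10; b(4) = 24; b(5) = 16.
Since b(5) = b(1) = 16, the sequence is periodic with period 4.
So b(222) = b(1 + ((222-1) mod 4)) = b(2) = 2.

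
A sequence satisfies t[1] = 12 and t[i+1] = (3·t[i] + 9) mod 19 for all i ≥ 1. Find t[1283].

t[1] = 12,  t[2] = 7,  t[3] = 11,  t[4] = 4,  t[5] = 2,  t[6] = 15,  t[7] = 16,  t[8] = 0,  t[9] = 9,  t[10] = 17,  t[11] = 3,  t[12] = 18,  t[13] = 6,  t[14] = 8,  t[15] = 14,  t[16] = 13,  t[17] = 10,  t[18] = 1,  t[19] = 12.
Since t[19] = t[1] = 12, the sequence is periodic with period 18.
So t[1283] = t[1 + ((1283-1) mod 18)] = t[5] = 2.

2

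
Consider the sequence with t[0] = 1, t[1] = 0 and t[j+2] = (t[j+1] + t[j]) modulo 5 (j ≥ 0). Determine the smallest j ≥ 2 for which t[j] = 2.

We have t[0] = 1,  t[1] = 0,  t[2] = 1,  t[3] = 1,  t[4] = 2,  t[5] = 3,  t[6] = 0,  t[7] = 3,  t[8] = 3,  t[9] = 1,  t[10] = 4,  t[11] = 0,  t[12] = 4,  t[13] = 4,  t[14] = 3,  t[15] = 2,  t[16] = 0,  t[17] = 2,  t[18] = 2,  t[19] = 4,  t[20] = 1,  t[21] = 0.
The sequence repeats with period 20.
The value 2 first appears (with j ≥ 2) at t[4].

4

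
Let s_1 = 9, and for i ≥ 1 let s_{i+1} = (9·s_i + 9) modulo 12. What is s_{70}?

6

We have s_1 = 9,  s_2 = 6,  s_3 = 3,  s_4 = 0,  s_5 = 9.
Since s_5 = s_1 = 9, the sequence is periodic with period 4.
(70 - 1) mod 4 = 1, so s_{70} = s_2 = 6.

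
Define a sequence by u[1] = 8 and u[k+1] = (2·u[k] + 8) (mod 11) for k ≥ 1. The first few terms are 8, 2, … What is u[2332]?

We have u[1] = 8; u[2] = 2; u[3] = 1; u[4] = 10; u[5] = 6; u[6] = 9; u[7] = 4; u[8] = 5; u[9] = 7; u[10] = 0; u[11] = 8.
Since u[11] = u[1] = 8, the sequence is periodic with period 10.
(2332 - 1) mod 10 = 1, so u[2332] = u[2] = 2.

2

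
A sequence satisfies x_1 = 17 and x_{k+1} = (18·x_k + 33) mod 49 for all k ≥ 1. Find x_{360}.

We have x_1 = 17, x_2 = 45, x_3 = 10, x_4 = 17.
The sequence repeats with period 3.
(360 - 1) mod 3 = 2, so x_{360} = x_3 = 10.

10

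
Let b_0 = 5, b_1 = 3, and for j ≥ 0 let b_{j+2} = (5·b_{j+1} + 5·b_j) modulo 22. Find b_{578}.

b_0 = 5; b_1 = 3; b_2 = 18; b_3 = 17; b_4 = 21; b_5 = 14; b_6 = 21; b_7 = 21; b_8 = 12; b_9 = 11; b_{10} = 5; b_{11} = 14; b_{12} = 7; b_{13} = 17; b_{14} = 10; b_{15} = 3; b_{16} = 21; b_{17} = 10; b_{18} = 1; b_{19} = 11; b_{20} = 16; b_{21} = 3; b_{22} = 7; b_{23} = 6; b_{24} = 21; b_{25} = 3; b_{26} = 10; b_{27} = 21; b_{28} = 1; b_{29} = 0; b_{30} = 5; b_{31} = 3.
Since (b_{30}, b_{31}) = (b_0, b_1) = (5, 3) (two consecutive terms determine the rest), the sequence is periodic with period 30.
(578 - 0) mod 30 = 8, so b_{578} = b_8 = 12.

12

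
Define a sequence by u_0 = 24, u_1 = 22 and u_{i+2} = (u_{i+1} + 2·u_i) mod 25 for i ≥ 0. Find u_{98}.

0

Listing terms: u_0 = 24,  u_1 = 22,  u_2 = 20,  u_3 = 14,  u_4 = 4,  u_5 = 7,  u_6 = 15,  u_7 = 4,  u_8 = 9,  u_9 = 17,  u_{10} = 10,  u_{11} = 19,  u_{12} = 14,  u_{13} = 2,  u_{14} = 5,  u_{15} = 9,  u_{16} = 19,  u_{17} = 12,  u_{18} = 0,  u_{19} = 24,  u_{20} = 24,  u_{21} = 22.
The sequence repeats with period 20.
So u_{98} = u_{0 + ((98-0) mod 20)} = u_{18} = 0.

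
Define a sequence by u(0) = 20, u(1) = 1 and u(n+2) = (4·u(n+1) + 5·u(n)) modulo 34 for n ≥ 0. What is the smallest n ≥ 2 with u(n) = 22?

12

We have u(0) = 20,  u(1) = 1,  u(2) = 2,  u(3) = 13,  u(4) = 28,  u(5) = 7,  u(6) = 32,  u(7) = 27,  u(8) = 30,  u(9) = 17,  u(10) = 14,  u(11) = 5,  u(12) = 22,  u(13) = 11,  u(14) = 18,  u(15) = 25,  u(16) = 20,  u(17) = 1.
The sequence repeats with period 16.
The value 22 first appears (with n ≥ 2) at u(12).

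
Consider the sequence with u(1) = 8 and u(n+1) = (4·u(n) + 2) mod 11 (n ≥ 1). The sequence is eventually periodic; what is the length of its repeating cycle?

Listing terms: u(1) = 8,  u(2) = 1,  u(3) = 6,  u(4) = 4,  u(5) = 7,  u(6) = 8.
The sequence repeats with period 5.

5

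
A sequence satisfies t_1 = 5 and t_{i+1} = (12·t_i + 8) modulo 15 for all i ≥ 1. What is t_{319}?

14

Computing terms: t_1 = 5; t_2 = 8; t_3 = 14; t_4 = 11; t_5 = 5.
The sequence repeats with period 4.
So t_{319} = t_{1 + ((319-1) mod 4)} = t_3 = 14.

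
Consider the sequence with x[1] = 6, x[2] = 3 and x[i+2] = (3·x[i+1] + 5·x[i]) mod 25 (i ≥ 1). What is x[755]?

9

We have x[1] = 6, x[2] = 3, x[3] = 14, x[4] = 7, x[5] = 16, x[6] = 8, x[7] = 4, x[8] = 2, x[9] = 1, x[10] = 13, x[11] = 19, x[12] = 22, x[13] = 11, x[14] = 18, x[15] = 9, x[16] = 17, x[17] = 21, x[18] = 23, x[19] = 24, x[20] = 12, x[21] = 6, x[22] = 3.
Since (x[21], x[22]) = (x[1], x[2]) = (6, 3) (two consecutive terms determine the rest), the sequence is periodic with period 20.
(755 - 1) mod 20 = 14, so x[755] = x[15] = 9.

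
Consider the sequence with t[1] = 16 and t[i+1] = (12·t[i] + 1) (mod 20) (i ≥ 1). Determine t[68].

Computing terms: t[1] = 16,  t[2] = 13,  t[3] = 17,  t[4] = 5,  t[5] = 1,  t[6] = 13.
Since t[6] = t[2] = 13, the sequence is eventually periodic: after a pre-period of length 1 it cycles with period 4.
For i ≥ 2, t[i] depends only on (i - 2) mod 4. (68 - 2) mod 4 = 2, so t[68] = t[4] = 5.

5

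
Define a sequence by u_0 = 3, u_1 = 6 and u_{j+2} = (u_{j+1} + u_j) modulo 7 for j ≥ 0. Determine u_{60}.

4

Computing terms: u_0 = 3, u_1 = 6, u_2 = 2, u_3 = 1, u_4 = 3, u_5 = 4, u_6 = 0, u_7 = 4, u_8 = 4, u_9 = 1, u_{10} = 5, u_{11} = 6, u_{12} = 4, u_{13} = 3, u_{14} = 0, u_{15} = 3, u_{16} = 3, u_{17} = 6.
Since (u_{16}, u_{17}) = (u_0, u_1) = (3, 6) (two consecutive terms determine the rest), the sequence is periodic with period 16.
(60 - 0) mod 16 = 12, so u_{60} = u_{12} = 4.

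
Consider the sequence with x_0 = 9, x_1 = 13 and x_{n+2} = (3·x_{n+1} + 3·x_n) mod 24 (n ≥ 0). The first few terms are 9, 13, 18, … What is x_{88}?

21

Computing terms: x_0 = 9,  x_1 = 13,  x_2 = 18,  x_3 = 21,  x_4 = 21,  x_5 = 6,  x_6 = 9,  x_7 = 21,  x_8 = 18,  x_9 = 21.
Since (x_8, x_9) = (x_2, x_3) = (18, 21) (two consecutive terms determine the rest), the sequence is eventually periodic: after a pre-period of length 2 it cycles with period 6.
For n ≥ 2, x_n depends only on (n - 2) mod 6. (88 - 2) mod 6 = 2, so x_{88} = x_4 = 21.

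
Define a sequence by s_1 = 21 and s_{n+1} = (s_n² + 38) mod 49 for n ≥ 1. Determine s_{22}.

s_1 = 21; s_2 = 38; s_3 = 12; s_4 = 35; s_5 = 38.
Since s_5 = s_2 = 38, the sequence is eventually periodic: after a pre-period of length 1 it cycles with period 3.
For n ≥ 2, s_n depends only on (n - 2) mod 3. (22 - 2) mod 3 = 2, so s_{22} = s_4 = 35.

35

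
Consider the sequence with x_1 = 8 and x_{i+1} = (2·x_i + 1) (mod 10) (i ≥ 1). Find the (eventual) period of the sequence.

4

x_1 = 8; x_2 = 7; x_3 = 5; x_4 = 1; x_5 = 3; x_6 = 7.
Since x_6 = x_2 = 7, the sequence is eventually periodic: after a pre-period of length 1 it cycles with period 4.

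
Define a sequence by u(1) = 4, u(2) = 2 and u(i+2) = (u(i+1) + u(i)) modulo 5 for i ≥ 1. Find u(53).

We have u(1) = 4; u(2) = 2; u(3) = 1; u(4) = 3; u(5) = 4; u(6) = 2.
The sequence repeats with period 4.
So u(53) = u(1 + ((53-1) mod 4)) = u(1) = 4.

4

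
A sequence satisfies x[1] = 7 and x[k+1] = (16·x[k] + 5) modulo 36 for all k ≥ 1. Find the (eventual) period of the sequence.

x[1] = 7; x[2] = 9; x[3] = 5; x[4] = 13; x[5] = 33; x[6] = 29; x[7] = 1; x[8] = 21; x[9] = 17; x[10] = 25; x[11] = 9.
Since x[11] = x[2] = 9, the sequence is eventually periodic: after a pre-period of length 1 it cycles with period 9.

9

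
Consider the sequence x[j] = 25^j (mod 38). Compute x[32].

We have x[1] = 25; x[2] = 17; x[3] = 7; x[4] = 23; x[5] = 5; x[6] = 11; x[7] = 9; x[8] = 35; x[9] = 1; x[10] = 25.
Since x[10] = x[1] = 25, the sequence is periodic with period 9.
So x[32] = x[1 + ((32-1) mod 9)] = x[5] = 5.

5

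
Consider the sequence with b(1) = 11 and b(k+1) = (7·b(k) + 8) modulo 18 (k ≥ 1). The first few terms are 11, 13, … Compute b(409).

17

b(1) = 11; b(2) = 13; b(3) = 9; b(4) = 17; b(5) = 1; b(6) = 15; b(7) = 5; b(8) = 7; b(9) = 3; b(10) = 11.
Since b(10) = b(1) = 11, the sequence is periodic with period 9.
(409 - 1) mod 9 = 3, so b(409) = b(4) = 17.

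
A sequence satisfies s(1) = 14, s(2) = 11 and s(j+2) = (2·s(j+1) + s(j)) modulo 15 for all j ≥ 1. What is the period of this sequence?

s(1) = 14,  s(2) = 11,  s(3) = 6,  s(4) = 8,  s(5) = 7,  s(6) = 7,  s(7) = 6,  s(8) = 4,  s(9) = 14,  s(10) = 2,  s(11) = 3,  s(12) = 8,  s(13) = 4,  s(14) = 1,  s(15) = 6,  s(16) = 13,  s(17) = 2,  s(18) = 2,  s(19) = 6,  s(20) = 14,  s(21) = 4,  s(22) = 7,  s(23) = 3,  s(24) = 13,  s(25) = 14,  s(26) = 11.
The sequence repeats with period 24.

24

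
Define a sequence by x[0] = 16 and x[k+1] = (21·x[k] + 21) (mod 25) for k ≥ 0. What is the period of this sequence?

25

Listing terms: x[0] = 16, x[1] = 7, x[2] = 18, x[3] = 24, x[4] = 0, x[5] = 21, x[6] = 12, x[7] = 23, x[8] = 4, x[9] = 5, x[10] = 1, x[11] = 17, x[12] = 3, x[13] = 9, x[14] = 10, x[15] = 6, x[16] = 22, x[17] = 8, x[18] = 14, x[19] = 15, x[20] = 11, x[21] = 2, x[22] = 13, x[23] = 19, x[24] = 20, x[25] = 16.
The sequence repeats with period 25.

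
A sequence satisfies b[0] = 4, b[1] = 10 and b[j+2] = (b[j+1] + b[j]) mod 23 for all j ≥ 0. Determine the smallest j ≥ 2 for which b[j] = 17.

23

We have b[0] = 4, b[1] = 10, b[2] = 14, b[3] = 1, b[4] = 15, b[5] = 16, b[6] = 8, b[7] = 1, b[8] = 9, b[9] = 10, b[10] = 19, b[11] = 6, b[12] = 2, b[13] = 8, b[14] = 10, b[15] = 18, b[16] = 5, b[17] = 0, b[18] = 5, b[19] = 5, b[20] = 10, b[21] = 15, b[22] = 2, b[23] = 17, b[24] = 19, b[25] = 13, b[26] = 9, b[27] = 22, b[28] = 8, b[29] = 7, b[30] = 15, b[31] = 22, b[32] = 14, b[33] = 13, b[34] = 4, b[35] = 17, b[36] = 21, b[37] = 15, b[38] = 13, b[39] = 5, b[40] = 18, b[41] = 0, b[42] = 18, b[43] = 18, b[44] = 13, b[45] = 8, b[46] = 21, b[47] = 6, b[48] = 4, b[49] = 10.
The sequence repeats with period 48.
The value 17 first appears (with j ≥ 2) at b[23].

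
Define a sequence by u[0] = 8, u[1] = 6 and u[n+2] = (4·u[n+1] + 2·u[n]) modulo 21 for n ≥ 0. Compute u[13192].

3

Computing terms: u[0] = 8, u[1] = 6, u[2] = 19, u[3] = 4, u[4] = 12, u[5] = 14, u[6] = 17, u[7] = 12, u[8] = 19, u[9] = 16, u[10] = 18, u[11] = 20, u[12] = 11, u[13] = 0, u[14] = 1, u[15] = 4, u[16] = 18, u[17] = 17, u[18] = 20, u[19] = 9, u[20] = 13, u[21] = 7, u[22] = 12, u[23] = 20, u[24] = 20, u[25] = 15, u[26] = 16, u[27] = 10, u[28] = 9, u[29] = 14, u[30] = 11, u[31] = 9, u[32] = 16, u[33] = 19, u[34] = 3, u[35] = 8, u[36] = 17, u[37] = 0, u[38] = 13, u[39] = 10, u[40] = 3, u[41] = 11, u[42] = 8, u[43] = 12, u[44] = 1, u[45] = 7, u[46] = 9, u[47] = 8, u[48] = 8, u[49] = 6.
The sequence repeats with period 48.
(13192 - 0) mod 48 = 40, so u[13192] = u[40] = 3.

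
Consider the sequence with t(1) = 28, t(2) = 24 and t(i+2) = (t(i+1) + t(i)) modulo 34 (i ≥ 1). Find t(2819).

Computing terms: t(1) = 28; t(2) = 24; t(3) = 18; t(4) = 8; t(5) = 26; t(6) = 0; t(7) = 26; t(8) = 26; t(9) = 18; t(10) = 10; t(11) = 28; t(12) = 4; t(13) = 32; t(14) = 2; t(15) = 0; t(16) = 2; t(17) = 2; t(18) = 4; t(19) = 6; t(20) = 10; t(21) = 16; t(22) = 26; t(23) = 8; t(24) = 0; t(25) = 8; t(26) = 8; t(27) = 16; t(28) = 24; t(29) = 6; t(30) = 30; t(31) = 2; t(32) = 32; t(33) = 0; t(34) = 32; t(35) = 32; t(36) = 30; t(37) = 28; t(38) = 24.
Since (t(37), t(38)) = (t(1), t(2)) = (28, 24) (two consecutive terms determine the rest), the sequence is periodic with period 36.
(2819 - 1) mod 36 = 10, so t(2819) = t(11) = 28.

28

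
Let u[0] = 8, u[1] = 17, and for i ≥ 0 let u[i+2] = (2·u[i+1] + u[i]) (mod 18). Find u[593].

u[0] = 8,  u[1] = 17,  u[2] = 6,  u[3] = 11,  u[4] = 10,  u[5] = 13,  u[6] = 0,  u[7] = 13,  u[8] = 8,  u[9] = 11,  u[10] = 12,  u[11] = 17,  u[12] = 10,  u[13] = 1,  u[14] = 12,  u[15] = 7,  u[16] = 8,  u[17] = 5,  u[18] = 0,  u[19] = 5,  u[20] = 10,  u[21] = 7,  u[22] = 6,  u[23] = 1,  u[24] = 8,  u[25] = 17.
The sequence repeats with period 24.
So u[593] = u[0 + ((593-0) mod 24)] = u[17] = 5.

5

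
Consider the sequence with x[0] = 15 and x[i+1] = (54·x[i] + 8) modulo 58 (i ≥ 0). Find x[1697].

x[0] = 15,  x[1] = 6,  x[2] = 42,  x[3] = 14,  x[4] = 10,  x[5] = 26,  x[6] = 20,  x[7] = 44,  x[8] = 6.
Since x[8] = x[1] = 6, the sequence is eventually periodic: after a pre-period of length 1 it cycles with period 7.
For i ≥ 1, x[i] depends only on (i - 1) mod 7. (1697 - 1) mod 7 = 2, so x[1697] = x[3] = 14.

14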